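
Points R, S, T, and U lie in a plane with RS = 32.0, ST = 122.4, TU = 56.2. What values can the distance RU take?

The maximum is all hops collinear in one direction: 32.0 + 122.4 + 56.2 = 210.6.
The longest hop is 122.4; the others sum to 88.2. Folding the others back against it leaves at least 122.4 − 88.2 = 34.2.

34.2 ≤ RU ≤ 210.6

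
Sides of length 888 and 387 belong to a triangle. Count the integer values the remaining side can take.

773

The third side lies in the open interval (501, 1275).
Integers from 502 to 1274 inclusive: 1274 − 502 + 1 = 773.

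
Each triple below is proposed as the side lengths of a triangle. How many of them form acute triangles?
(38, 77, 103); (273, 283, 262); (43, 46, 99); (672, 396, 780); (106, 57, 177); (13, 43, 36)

(38,77,103): 38²+77² = 7373 < 10609 = 103² → obtuse
(273,283,262): 262²+273² = 143173 > 80089 = 283² → acute
(43,46,99): 43+46 ≤ 99, not a triangle
(672,396,780): 396²+672² = 608400 = 780² → right
(106,57,177): 57+106 ≤ 177, not a triangle
(13,43,36): 13²+36² = 1465 < 1849 = 43² → obtuse
1 of the 6 is acute.

1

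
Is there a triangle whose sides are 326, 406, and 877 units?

No

The longest side is 877, but the other two sum to only 732.
732 < 877, so the triangle inequality fails.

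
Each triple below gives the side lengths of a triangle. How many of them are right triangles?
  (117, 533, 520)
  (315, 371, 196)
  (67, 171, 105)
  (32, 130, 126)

3

(117,533,520): 117²+520² = 284089 = 533² → right
(315,371,196): 196²+315² = 137641 = 371² → right
(67,171,105): 67²+105² = 15514 < 29241 = 171² → obtuse
(32,130,126): 32²+126² = 16900 = 130² → right
3 of the 4 are right.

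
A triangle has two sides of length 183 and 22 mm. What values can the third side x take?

By the triangle inequality, x must be less than 183 + 22 = 205 and greater than |183 − 22| = 161.

161 < x < 205 (mm)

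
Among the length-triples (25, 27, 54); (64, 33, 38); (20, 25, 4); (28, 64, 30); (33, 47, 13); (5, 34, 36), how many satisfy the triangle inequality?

2

(25,27,54): 25+27 ≤ 54 → not valid
(33,38,64): 33+38 > 64 → valid
(4,20,25): 4+20 ≤ 25 → not valid
(28,30,64): 28+30 ≤ 64 → not valid
(13,33,47): 13+33 ≤ 47 → not valid
(5,34,36): 5+34 > 36 → valid
2 of the 6 triples form a triangle.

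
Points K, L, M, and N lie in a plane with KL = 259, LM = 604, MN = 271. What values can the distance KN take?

The maximum is all hops collinear in one direction: 259 + 604 + 271 = 1134.
The longest hop is 604; the others sum to 530. Folding the others back against it leaves at least 604 − 530 = 74.

74 ≤ KN ≤ 1134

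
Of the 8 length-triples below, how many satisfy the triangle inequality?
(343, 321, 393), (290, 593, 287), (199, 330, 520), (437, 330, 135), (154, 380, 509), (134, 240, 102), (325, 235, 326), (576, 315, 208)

5

(321,343,393): 321+343 > 393 → valid
(287,290,593): 287+290 ≤ 593 → not valid
(199,330,520): 199+330 > 520 → valid
(135,330,437): 135+330 > 437 → valid
(154,380,509): 154+380 > 509 → valid
(102,134,240): 102+134 ≤ 240 → not valid
(235,325,326): 235+325 > 326 → valid
(208,315,576): 208+315 ≤ 576 → not valid
5 of the 8 triples form a triangle.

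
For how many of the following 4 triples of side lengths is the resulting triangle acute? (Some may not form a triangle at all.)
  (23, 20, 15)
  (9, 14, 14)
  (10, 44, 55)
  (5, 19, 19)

3

(23,20,15): 15²+20² = 625 > 529 = 23² → acute
(9,14,14): 9²+14² = 277 > 196 = 14² → acute
(10,44,55): 10+44 ≤ 55, not a triangle
(5,19,19): 5²+19² = 386 > 361 = 19² → acute
3 of the 4 are acute.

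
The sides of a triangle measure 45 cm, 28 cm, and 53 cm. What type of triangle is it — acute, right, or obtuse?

right

Compare the square of the longest side to the sum of squares of the other two: 28² + 45² = 2809 = 53².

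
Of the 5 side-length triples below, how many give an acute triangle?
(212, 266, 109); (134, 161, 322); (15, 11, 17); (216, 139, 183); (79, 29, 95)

2

(212,266,109): 109²+212² = 56825 < 70756 = 266² → obtuse
(134,161,322): 134+161 ≤ 322, not a triangle
(15,11,17): 11²+15² = 346 > 289 = 17² → acute
(216,139,183): 139²+183² = 52810 > 46656 = 216² → acute
(79,29,95): 29²+79² = 7082 < 9025 = 95² → obtuse
2 of the 5 are acute.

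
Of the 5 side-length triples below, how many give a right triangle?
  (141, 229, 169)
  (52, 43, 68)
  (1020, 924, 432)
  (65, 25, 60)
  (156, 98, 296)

2

(141,229,169): 141²+169² = 48442 < 52441 = 229² → obtuse
(52,43,68): 43²+52² = 4553 < 4624 = 68² → obtuse
(1020,924,432): 432²+924² = 1040400 = 1020² → right
(65,25,60): 25²+60² = 4225 = 65² → right
(156,98,296): 98+156 ≤ 296, not a triangle
2 of the 5 are right.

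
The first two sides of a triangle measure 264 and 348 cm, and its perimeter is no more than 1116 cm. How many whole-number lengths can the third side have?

Triangle inequality: 84 < x < 612. Perimeter ≤ 1116 gives x ≤ 1116 − 264 − 348 = 504.
So 84 < x ≤ 504; integers 85 through 504: 420 values.

420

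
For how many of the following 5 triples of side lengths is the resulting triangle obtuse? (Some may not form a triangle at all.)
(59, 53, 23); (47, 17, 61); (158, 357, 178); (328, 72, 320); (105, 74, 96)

2

(59,53,23): 23²+53² = 3338 < 3481 = 59² → obtuse
(47,17,61): 17²+47² = 2498 < 3721 = 61² → obtuse
(158,357,178): 158+178 ≤ 357, not a triangle
(328,72,320): 72²+320² = 107584 = 328² → right
(105,74,96): 74²+96² = 14692 > 11025 = 105² → acute
2 of the 5 are obtuse.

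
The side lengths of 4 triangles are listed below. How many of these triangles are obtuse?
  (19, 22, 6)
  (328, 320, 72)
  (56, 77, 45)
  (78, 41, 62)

(19,22,6): 6²+19² = 397 < 484 = 22² → obtuse
(328,320,72): 72²+320² = 107584 = 328² → right
(56,77,45): 45²+56² = 5161 < 5929 = 77² → obtuse
(78,41,62): 41²+62² = 5525 < 6084 = 78² → obtuse
3 of the 4 are obtuse.

3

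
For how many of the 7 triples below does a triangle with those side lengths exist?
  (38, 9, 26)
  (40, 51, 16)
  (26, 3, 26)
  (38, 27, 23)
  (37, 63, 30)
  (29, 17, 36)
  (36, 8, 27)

(9,26,38): 9+26 ≤ 38 → not valid
(16,40,51): 16+40 > 51 → valid
(3,26,26): 3+26 > 26 → valid
(23,27,38): 23+27 > 38 → valid
(30,37,63): 30+37 > 63 → valid
(17,29,36): 17+29 > 36 → valid
(8,27,36): 8+27 ≤ 36 → not valid
5 of the 7 triples form a triangle.

5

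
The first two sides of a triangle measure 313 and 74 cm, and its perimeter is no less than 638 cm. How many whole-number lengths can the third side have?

136

Triangle inequality: 239 < x < 387. Perimeter ≥ 638 gives x ≥ 638 − 313 − 74 = 251.
So 251 ≤ x < 387; integers 251 through 386: 136 values.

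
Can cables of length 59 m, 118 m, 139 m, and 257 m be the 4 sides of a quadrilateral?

A quadrilateral exists iff every side is shorter than the sum of the others — equivalently, the longest side is less than the sum of the rest.
Longest side 257 < 316 (sum of the remaining 3), so yes.

Yes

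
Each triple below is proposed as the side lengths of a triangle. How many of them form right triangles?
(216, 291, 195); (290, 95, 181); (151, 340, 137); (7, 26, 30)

(216,291,195): 195²+216² = 84681 = 291² → right
(290,95,181): 95+181 ≤ 290, not a triangle
(151,340,137): 137+151 ≤ 340, not a triangle
(7,26,30): 7²+26² = 725 < 900 = 30² → obtuse
1 of the 4 is right.

1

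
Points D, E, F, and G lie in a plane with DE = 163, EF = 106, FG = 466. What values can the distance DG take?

The maximum is all hops collinear in one direction: 163 + 106 + 466 = 735.
The longest hop is 466; the others sum to 269. Folding the others back against it leaves at least 466 − 269 = 197.

197 ≤ DG ≤ 735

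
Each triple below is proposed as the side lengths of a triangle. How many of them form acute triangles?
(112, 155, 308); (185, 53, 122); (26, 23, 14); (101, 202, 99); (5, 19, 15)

(112,155,308): 112+155 ≤ 308, not a triangle
(185,53,122): 53+122 ≤ 185, not a triangle
(26,23,14): 14²+23² = 725 > 676 = 26² → acute
(101,202,99): 99+101 ≤ 202, not a triangle
(5,19,15): 5²+15² = 250 < 361 = 19² → obtuse
1 of the 5 is acute.

1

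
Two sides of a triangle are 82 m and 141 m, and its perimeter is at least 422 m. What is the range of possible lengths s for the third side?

199 ≤ s < 223 m

Triangle inequality alone gives 59 < s < 223.
The perimeter condition gives s ≥ 422 − 82 − 141 = 199.
Intersecting the two: 199 ≤ s < 223.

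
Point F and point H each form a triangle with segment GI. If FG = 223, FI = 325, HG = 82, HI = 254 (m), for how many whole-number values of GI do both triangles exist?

163

From triangle FGI: 102 < GI < 548.
From triangle HGI: 172 < GI < 336.
Intersection: 172 < GI < 336, so integers 173 through 335: 163 values.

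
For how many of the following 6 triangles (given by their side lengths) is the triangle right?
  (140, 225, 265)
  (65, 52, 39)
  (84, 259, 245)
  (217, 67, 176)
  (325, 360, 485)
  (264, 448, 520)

(140,225,265): 140²+225² = 70225 = 265² → right
(65,52,39): 39²+52² = 4225 = 65² → right
(84,259,245): 84²+245² = 67081 = 259² → right
(217,67,176): 67²+176² = 35465 < 47089 = 217² → obtuse
(325,360,485): 325²+360² = 235225 = 485² → right
(264,448,520): 264²+448² = 270400 = 520² → right
5 of the 6 are right.

5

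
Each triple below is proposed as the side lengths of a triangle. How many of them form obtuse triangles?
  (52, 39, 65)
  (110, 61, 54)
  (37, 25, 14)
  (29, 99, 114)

(52,39,65): 39²+52² = 4225 = 65² → right
(110,61,54): 54²+61² = 6637 < 12100 = 110² → obtuse
(37,25,14): 14²+25² = 821 < 1369 = 37² → obtuse
(29,99,114): 29²+99² = 10642 < 12996 = 114² → obtuse
3 of the 4 are obtuse.

3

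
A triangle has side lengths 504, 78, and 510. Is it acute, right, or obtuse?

right

Compare the square of the longest side to the sum of squares of the other two: 78² + 504² = 260100 = 510².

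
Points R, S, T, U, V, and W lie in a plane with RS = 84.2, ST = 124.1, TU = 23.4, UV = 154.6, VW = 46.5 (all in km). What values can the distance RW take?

0 ≤ RW ≤ 432.8 km

The maximum is all hops collinear in one direction: 84.2 + 124.1 + 23.4 + 154.6 + 46.5 = 432.8.
The longest hop is 154.6; the others sum to 278.2. Since 154.6 ≤ 278.2, the path can fold back on itself completely, so the minimum distance is 0.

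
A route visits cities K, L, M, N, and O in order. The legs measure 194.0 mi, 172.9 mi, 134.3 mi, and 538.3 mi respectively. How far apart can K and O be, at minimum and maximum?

The maximum is all hops collinear in one direction: 194.0 + 172.9 + 134.3 + 538.3 = 1039.5.
The longest hop is 538.3; the others sum to 501.2. Folding the others back against it leaves at least 538.3 − 501.2 = 37.1.

37.1 ≤ KO ≤ 1039.5 mi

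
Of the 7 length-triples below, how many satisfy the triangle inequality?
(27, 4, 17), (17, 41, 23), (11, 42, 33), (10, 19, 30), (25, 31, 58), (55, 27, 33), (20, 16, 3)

(4,17,27): 4+17 ≤ 27 → not valid
(17,23,41): 17+23 ≤ 41 → not valid
(11,33,42): 11+33 > 42 → valid
(10,19,30): 10+19 ≤ 30 → not valid
(25,31,58): 25+31 ≤ 58 → not valid
(27,33,55): 27+33 > 55 → valid
(3,16,20): 3+16 ≤ 20 → not valid
2 of the 7 triples form a triangle.

2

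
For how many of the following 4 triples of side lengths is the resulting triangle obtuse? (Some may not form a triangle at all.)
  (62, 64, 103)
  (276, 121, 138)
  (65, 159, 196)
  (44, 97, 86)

3

(62,64,103): 62²+64² = 7940 < 10609 = 103² → obtuse
(276,121,138): 121+138 ≤ 276, not a triangle
(65,159,196): 65²+159² = 29506 < 38416 = 196² → obtuse
(44,97,86): 44²+86² = 9332 < 9409 = 97² → obtuse
3 of the 4 are obtuse.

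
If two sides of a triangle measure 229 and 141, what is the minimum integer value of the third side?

The third side must be strictly greater than |229 − 141| = 88.
The smallest integer above 88 is 89.

89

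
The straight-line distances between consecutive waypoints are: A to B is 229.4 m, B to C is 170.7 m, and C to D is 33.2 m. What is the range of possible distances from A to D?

The maximum is all hops collinear in one direction: 229.4 + 170.7 + 33.2 = 433.3.
The longest hop is 229.4; the others sum to 203.9. Folding the others back against it leaves at least 229.4 − 203.9 = 25.5.

25.5 ≤ AD ≤ 433.3 m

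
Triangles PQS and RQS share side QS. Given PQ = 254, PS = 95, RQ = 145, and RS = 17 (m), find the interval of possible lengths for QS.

159 < QS < 162

From triangle PQS: |254 − 95| < QS < 254 + 95, i.e. 159 < QS < 349.
From triangle RQS: 128 < QS < 162.
Both must hold, so QS lies in the intersection.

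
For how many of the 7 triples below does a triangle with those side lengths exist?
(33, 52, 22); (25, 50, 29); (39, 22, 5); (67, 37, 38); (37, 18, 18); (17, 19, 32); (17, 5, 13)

(22,33,52): 22+33 > 52 → valid
(25,29,50): 25+29 > 50 → valid
(5,22,39): 5+22 ≤ 39 → not valid
(37,38,67): 37+38 > 67 → valid
(18,18,37): 18+18 ≤ 37 → not valid
(17,19,32): 17+19 > 32 → valid
(5,13,17): 5+13 > 17 → valid
5 of the 7 triples form a triangle.

5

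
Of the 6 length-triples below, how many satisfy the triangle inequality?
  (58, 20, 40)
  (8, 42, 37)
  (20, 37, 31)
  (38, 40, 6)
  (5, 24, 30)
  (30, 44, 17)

(20,40,58): 20+40 > 58 → valid
(8,37,42): 8+37 > 42 → valid
(20,31,37): 20+31 > 37 → valid
(6,38,40): 6+38 > 40 → valid
(5,24,30): 5+24 ≤ 30 → not valid
(17,30,44): 17+30 > 44 → valid
5 of the 6 triples form a triangle.

5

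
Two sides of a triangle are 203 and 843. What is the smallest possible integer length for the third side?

641

The third side must be strictly greater than |203 − 843| = 640.
The smallest integer above 640 is 641.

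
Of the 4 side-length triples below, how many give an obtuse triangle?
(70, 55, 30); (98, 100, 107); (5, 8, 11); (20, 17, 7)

(70,55,30): 30²+55² = 3925 < 4900 = 70² → obtuse
(98,100,107): 98²+100² = 19604 > 11449 = 107² → acute
(5,8,11): 5²+8² = 89 < 121 = 11² → obtuse
(20,17,7): 7²+17² = 338 < 400 = 20² → obtuse
3 of the 4 are obtuse.

3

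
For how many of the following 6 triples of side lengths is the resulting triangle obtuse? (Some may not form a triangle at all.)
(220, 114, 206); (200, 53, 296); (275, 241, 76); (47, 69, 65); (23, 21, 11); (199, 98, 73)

1

(220,114,206): 114²+206² = 55432 > 48400 = 220² → acute
(200,53,296): 53+200 ≤ 296, not a triangle
(275,241,76): 76²+241² = 63857 < 75625 = 275² → obtuse
(47,69,65): 47²+65² = 6434 > 4761 = 69² → acute
(23,21,11): 11²+21² = 562 > 529 = 23² → acute
(199,98,73): 73+98 ≤ 199, not a triangle
1 of the 6 is obtuse.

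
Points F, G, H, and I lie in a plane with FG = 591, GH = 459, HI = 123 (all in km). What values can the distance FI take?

9 ≤ FI ≤ 1173 km

The maximum is all hops collinear in one direction: 591 + 459 + 123 = 1173.
The longest hop is 591; the others sum to 582. Folding the others back against it leaves at least 591 − 582 = 9.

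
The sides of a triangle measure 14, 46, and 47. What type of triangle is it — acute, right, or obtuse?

Compare the square of the longest side to the sum of squares of the other two: 14² + 46² = 2312 > 2209 = 47².

acute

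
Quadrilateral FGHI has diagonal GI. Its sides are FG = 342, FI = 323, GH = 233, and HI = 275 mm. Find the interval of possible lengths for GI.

From triangle FGI: |342 − 323| < GI < 342 + 323, i.e. 19 < GI < 665.
From triangle HGI: 42 < GI < 508.
Both must hold, so GI lies in the intersection.

42 < GI < 508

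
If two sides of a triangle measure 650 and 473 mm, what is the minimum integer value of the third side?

178

The third side must be strictly greater than |650 − 473| = 177.
The smallest integer above 177 is 178.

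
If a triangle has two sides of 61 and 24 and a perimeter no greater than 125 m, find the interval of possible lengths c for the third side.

Triangle inequality alone gives 37 < c < 85.
The perimeter condition gives c ≤ 125 − 61 − 24 = 40.
Intersecting the two: 37 < c ≤ 40.

37 < c ≤ 40 m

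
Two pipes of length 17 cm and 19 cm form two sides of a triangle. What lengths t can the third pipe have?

2 < t < 36 (cm)

By the triangle inequality, t must be less than 17 + 19 = 36 and greater than |17 − 19| = 2.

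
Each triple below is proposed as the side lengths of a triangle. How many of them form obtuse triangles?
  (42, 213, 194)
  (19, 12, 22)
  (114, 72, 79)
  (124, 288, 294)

2

(42,213,194): 42²+194² = 39400 < 45369 = 213² → obtuse
(19,12,22): 12²+19² = 505 > 484 = 22² → acute
(114,72,79): 72²+79² = 11425 < 12996 = 114² → obtuse
(124,288,294): 124²+288² = 98320 > 86436 = 294² → acute
2 of the 4 are obtuse.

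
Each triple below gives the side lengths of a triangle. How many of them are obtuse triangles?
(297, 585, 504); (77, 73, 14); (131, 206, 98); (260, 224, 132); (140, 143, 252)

(297,585,504): 297²+504² = 342225 = 585² → right
(77,73,14): 14²+73² = 5525 < 5929 = 77² → obtuse
(131,206,98): 98²+131² = 26765 < 42436 = 206² → obtuse
(260,224,132): 132²+224² = 67600 = 260² → right
(140,143,252): 140²+143² = 40049 < 63504 = 252² → obtuse
3 of the 5 are obtuse.

3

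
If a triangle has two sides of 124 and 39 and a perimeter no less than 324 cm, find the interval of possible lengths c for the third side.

Triangle inequality alone gives 85 < c < 163.
The perimeter condition gives c ≥ 324 − 124 − 39 = 161.
Intersecting the two: 161 ≤ c < 163.

161 ≤ c < 163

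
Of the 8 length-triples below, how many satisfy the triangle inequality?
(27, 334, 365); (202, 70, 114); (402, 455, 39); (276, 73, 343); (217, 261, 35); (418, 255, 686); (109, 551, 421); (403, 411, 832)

1

(27,334,365): 27+334 ≤ 365 → not valid
(70,114,202): 70+114 ≤ 202 → not valid
(39,402,455): 39+402 ≤ 455 → not valid
(73,276,343): 73+276 > 343 → valid
(35,217,261): 35+217 ≤ 261 → not valid
(255,418,686): 255+418 ≤ 686 → not valid
(109,421,551): 109+421 ≤ 551 → not valid
(403,411,832): 403+411 ≤ 832 → not valid
1 of the 8 triples forms a triangle.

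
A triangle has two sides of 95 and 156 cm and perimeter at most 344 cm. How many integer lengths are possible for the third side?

32

Triangle inequality: 61 < x < 251. Perimeter ≤ 344 gives x ≤ 344 − 95 − 156 = 93.
So 61 < x ≤ 93; integers 62 through 93: 32 values.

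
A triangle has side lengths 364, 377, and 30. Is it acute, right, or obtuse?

obtuse

Compare the square of the longest side to the sum of squares of the other two: 30² + 364² = 133396 < 142129 = 377².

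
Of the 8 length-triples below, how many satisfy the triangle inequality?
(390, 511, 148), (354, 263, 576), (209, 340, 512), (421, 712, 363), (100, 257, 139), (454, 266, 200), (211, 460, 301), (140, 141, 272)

(148,390,511): 148+390 > 511 → valid
(263,354,576): 263+354 > 576 → valid
(209,340,512): 209+340 > 512 → valid
(363,421,712): 363+421 > 712 → valid
(100,139,257): 100+139 ≤ 257 → not valid
(200,266,454): 200+266 > 454 → valid
(211,301,460): 211+301 > 460 → valid
(140,141,272): 140+141 > 272 → valid
7 of the 8 triples form a triangle.

7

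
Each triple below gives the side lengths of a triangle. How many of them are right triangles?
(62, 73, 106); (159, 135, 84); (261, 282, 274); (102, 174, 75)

(62,73,106): 62²+73² = 9173 < 11236 = 106² → obtuse
(159,135,84): 84²+135² = 25281 = 159² → right
(261,282,274): 261²+274² = 143197 > 79524 = 282² → acute
(102,174,75): 75²+102² = 16029 < 30276 = 174² → obtuse
1 of the 4 is right.

1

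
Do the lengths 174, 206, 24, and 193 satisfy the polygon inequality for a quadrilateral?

A quadrilateral exists iff every side is shorter than the sum of the others — equivalently, the longest side is less than the sum of the rest.
Longest side 206 < 391 (sum of the remaining 3), so yes.

Yes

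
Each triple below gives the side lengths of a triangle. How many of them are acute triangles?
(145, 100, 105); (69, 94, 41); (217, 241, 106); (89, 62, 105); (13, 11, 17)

(145,100,105): 100²+105² = 21025 = 145² → right
(69,94,41): 41²+69² = 6442 < 8836 = 94² → obtuse
(217,241,106): 106²+217² = 58325 > 58081 = 241² → acute
(89,62,105): 62²+89² = 11765 > 11025 = 105² → acute
(13,11,17): 11²+13² = 290 > 289 = 17² → acute
3 of the 5 are acute.

3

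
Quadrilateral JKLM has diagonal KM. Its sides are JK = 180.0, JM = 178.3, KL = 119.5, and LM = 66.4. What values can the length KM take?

53.1 < KM < 185.9

From triangle JKM: |180.0 − 178.3| < KM < 180.0 + 178.3, i.e. 1.7 < KM < 358.3.
From triangle LKM: 53.1 < KM < 185.9.
Both must hold, so KM lies in the intersection.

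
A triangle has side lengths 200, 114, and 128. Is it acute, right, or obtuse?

Compare the square of the longest side to the sum of squares of the other two: 114² + 128² = 29380 < 40000 = 200².

obtuse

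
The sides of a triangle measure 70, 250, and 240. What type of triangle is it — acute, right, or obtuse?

right

Compare the square of the longest side to the sum of squares of the other two: 70² + 240² = 62500 = 250².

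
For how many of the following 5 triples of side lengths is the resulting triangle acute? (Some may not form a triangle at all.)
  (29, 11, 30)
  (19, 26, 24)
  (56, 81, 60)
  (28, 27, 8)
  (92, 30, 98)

(29,11,30): 11²+29² = 962 > 900 = 30² → acute
(19,26,24): 19²+24² = 937 > 676 = 26² → acute
(56,81,60): 56²+60² = 6736 > 6561 = 81² → acute
(28,27,8): 8²+27² = 793 > 784 = 28² → acute
(92,30,98): 30²+92² = 9364 < 9604 = 98² → obtuse
4 of the 5 are acute.

4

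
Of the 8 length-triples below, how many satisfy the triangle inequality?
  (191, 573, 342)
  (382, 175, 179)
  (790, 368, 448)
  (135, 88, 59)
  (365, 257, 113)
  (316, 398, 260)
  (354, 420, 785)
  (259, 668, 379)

(191,342,573): 191+342 ≤ 573 → not valid
(175,179,382): 175+179 ≤ 382 → not valid
(368,448,790): 368+448 > 790 → valid
(59,88,135): 59+88 > 135 → valid
(113,257,365): 113+257 > 365 → valid
(260,316,398): 260+316 > 398 → valid
(354,420,785): 354+420 ≤ 785 → not valid
(259,379,668): 259+379 ≤ 668 → not valid
4 of the 8 triples form a triangle.

4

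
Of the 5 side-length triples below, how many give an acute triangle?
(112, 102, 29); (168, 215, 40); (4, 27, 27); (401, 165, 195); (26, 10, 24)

(112,102,29): 29²+102² = 11245 < 12544 = 112² → obtuse
(168,215,40): 40+168 ≤ 215, not a triangle
(4,27,27): 4²+27² = 745 > 729 = 27² → acute
(401,165,195): 165+195 ≤ 401, not a triangle
(26,10,24): 10²+24² = 676 = 26² → right
1 of the 5 is acute.

1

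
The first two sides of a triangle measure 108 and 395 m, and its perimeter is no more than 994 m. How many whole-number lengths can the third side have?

Triangle inequality: 287 < x < 503. Perimeter ≤ 994 gives x ≤ 994 − 108 − 395 = 491.
So 287 < x ≤ 491; integers 288 through 491: 204 values.

204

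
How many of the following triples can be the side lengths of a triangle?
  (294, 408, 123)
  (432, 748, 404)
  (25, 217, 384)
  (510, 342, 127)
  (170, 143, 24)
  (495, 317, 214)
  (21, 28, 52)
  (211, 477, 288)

(123,294,408): 123+294 > 408 → valid
(404,432,748): 404+432 > 748 → valid
(25,217,384): 25+217 ≤ 384 → not valid
(127,342,510): 127+342 ≤ 510 → not valid
(24,143,170): 24+143 ≤ 170 → not valid
(214,317,495): 214+317 > 495 → valid
(21,28,52): 21+28 ≤ 52 → not valid
(211,288,477): 211+288 > 477 → valid
4 of the 8 triples form a triangle.

4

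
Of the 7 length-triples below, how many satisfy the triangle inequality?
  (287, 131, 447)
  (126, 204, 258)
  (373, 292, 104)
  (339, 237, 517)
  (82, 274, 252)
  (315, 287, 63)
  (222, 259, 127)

(131,287,447): 131+287 ≤ 447 → not valid
(126,204,258): 126+204 > 258 → valid
(104,292,373): 104+292 > 373 → valid
(237,339,517): 237+339 > 517 → valid
(82,252,274): 82+252 > 274 → valid
(63,287,315): 63+287 > 315 → valid
(127,222,259): 127+222 > 259 → valid
6 of the 7 triples form a triangle.

6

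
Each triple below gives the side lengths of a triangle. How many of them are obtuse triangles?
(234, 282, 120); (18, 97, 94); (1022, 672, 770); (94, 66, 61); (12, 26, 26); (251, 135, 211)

4

(234,282,120): 120²+234² = 69156 < 79524 = 282² → obtuse
(18,97,94): 18²+94² = 9160 < 9409 = 97² → obtuse
(1022,672,770): 672²+770² = 1044484 = 1022² → right
(94,66,61): 61²+66² = 8077 < 8836 = 94² → obtuse
(12,26,26): 12²+26² = 820 > 676 = 26² → acute
(251,135,211): 135²+211² = 62746 < 63001 = 251² → obtuse
4 of the 6 are obtuse.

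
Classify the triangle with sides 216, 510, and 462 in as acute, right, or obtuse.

right

Compare the square of the longest side to the sum of squares of the other two: 216² + 462² = 260100 = 510².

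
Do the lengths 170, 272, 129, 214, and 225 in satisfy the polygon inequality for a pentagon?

Yes

A pentagon exists iff every side is shorter than the sum of the others — equivalently, the longest side is less than the sum of the rest.
Longest side 272 < 738 (sum of the remaining 4), so yes.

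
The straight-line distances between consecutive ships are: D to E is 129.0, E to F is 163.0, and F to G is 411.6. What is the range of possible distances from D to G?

The maximum is all hops collinear in one direction: 129.0 + 163.0 + 411.6 = 703.6.
The longest hop is 411.6; the others sum to 292.0. Folding the others back against it leaves at least 411.6 − 292.0 = 119.6.

119.6 ≤ DG ≤ 703.6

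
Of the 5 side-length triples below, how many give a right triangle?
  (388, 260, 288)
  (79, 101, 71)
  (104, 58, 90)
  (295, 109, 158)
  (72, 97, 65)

(388,260,288): 260²+288² = 150544 = 388² → right
(79,101,71): 71²+79² = 11282 > 10201 = 101² → acute
(104,58,90): 58²+90² = 11464 > 10816 = 104² → acute
(295,109,158): 109+158 ≤ 295, not a triangle
(72,97,65): 65²+72² = 9409 = 97² → right
2 of the 5 are right.

2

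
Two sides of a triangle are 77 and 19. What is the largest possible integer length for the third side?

95

The third side must be strictly less than 77 + 19 = 96.
The largest integer below 96 is 95.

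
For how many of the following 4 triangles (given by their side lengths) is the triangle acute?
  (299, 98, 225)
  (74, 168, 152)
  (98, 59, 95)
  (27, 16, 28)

3

(299,98,225): 98²+225² = 60229 < 89401 = 299² → obtuse
(74,168,152): 74²+152² = 28580 > 28224 = 168² → acute
(98,59,95): 59²+95² = 12506 > 9604 = 98² → acute
(27,16,28): 16²+27² = 985 > 784 = 28² → acute
3 of the 4 are acute.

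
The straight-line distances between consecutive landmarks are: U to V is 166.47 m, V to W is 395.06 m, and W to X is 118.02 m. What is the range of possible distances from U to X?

The maximum is all hops collinear in one direction: 166.47 + 395.06 + 118.02 = 679.55.
The longest hop is 395.06; the others sum to 284.49. Folding the others back against it leaves at least 395.06 − 284.49 = 110.57.

110.57 ≤ UX ≤ 679.55 m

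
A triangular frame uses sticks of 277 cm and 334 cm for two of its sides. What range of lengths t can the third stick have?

57 < t < 611 (cm)

By the triangle inequality, t must be less than 277 + 334 = 611 and greater than |277 − 334| = 57.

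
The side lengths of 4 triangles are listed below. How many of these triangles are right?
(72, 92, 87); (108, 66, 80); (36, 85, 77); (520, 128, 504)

2

(72,92,87): 72²+87² = 12753 > 8464 = 92² → acute
(108,66,80): 66²+80² = 10756 < 11664 = 108² → obtuse
(36,85,77): 36²+77² = 7225 = 85² → right
(520,128,504): 128²+504² = 270400 = 520² → right
2 of the 4 are right.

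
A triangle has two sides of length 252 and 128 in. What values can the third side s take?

124 < s < 380

By the triangle inequality, s must be less than 252 + 128 = 380 and greater than |252 − 128| = 124.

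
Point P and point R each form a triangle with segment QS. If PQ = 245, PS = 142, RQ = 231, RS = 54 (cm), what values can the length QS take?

From triangle PQS: |245 − 142| < QS < 245 + 142, i.e. 103 < QS < 387.
From triangle RQS: 177 < QS < 285.
Both must hold, so QS lies in the intersection.

177 < QS < 285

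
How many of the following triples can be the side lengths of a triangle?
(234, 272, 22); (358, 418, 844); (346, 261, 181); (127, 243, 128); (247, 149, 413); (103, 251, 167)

3

(22,234,272): 22+234 ≤ 272 → not valid
(358,418,844): 358+418 ≤ 844 → not valid
(181,261,346): 181+261 > 346 → valid
(127,128,243): 127+128 > 243 → valid
(149,247,413): 149+247 ≤ 413 → not valid
(103,167,251): 103+167 > 251 → valid
3 of the 6 triples form a triangle.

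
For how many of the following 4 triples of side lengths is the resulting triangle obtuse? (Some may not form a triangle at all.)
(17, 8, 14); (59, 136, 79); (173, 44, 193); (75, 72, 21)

(17,8,14): 8²+14² = 260 < 289 = 17² → obtuse
(59,136,79): 59²+79² = 9722 < 18496 = 136² → obtuse
(173,44,193): 44²+173² = 31865 < 37249 = 193² → obtuse
(75,72,21): 21²+72² = 5625 = 75² → right
3 of the 4 are obtuse.

3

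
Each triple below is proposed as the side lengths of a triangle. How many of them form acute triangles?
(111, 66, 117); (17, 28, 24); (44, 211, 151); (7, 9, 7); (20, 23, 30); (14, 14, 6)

(111,66,117): 66²+111² = 16677 > 13689 = 117² → acute
(17,28,24): 17²+24² = 865 > 784 = 28² → acute
(44,211,151): 44+151 ≤ 211, not a triangle
(7,9,7): 7²+7² = 98 > 81 = 9² → acute
(20,23,30): 20²+23² = 929 > 900 = 30² → acute
(14,14,6): 6²+14² = 232 > 196 = 14² → acute
5 of the 6 are acute.

5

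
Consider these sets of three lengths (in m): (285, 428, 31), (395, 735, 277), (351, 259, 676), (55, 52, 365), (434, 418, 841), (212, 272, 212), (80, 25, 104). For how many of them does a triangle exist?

3

(31,285,428): 31+285 ≤ 428 → not valid
(277,395,735): 277+395 ≤ 735 → not valid
(259,351,676): 259+351 ≤ 676 → not valid
(52,55,365): 52+55 ≤ 365 → not valid
(418,434,841): 418+434 > 841 → valid
(212,212,272): 212+212 > 272 → valid
(25,80,104): 25+80 > 104 → valid
3 of the 7 triples form a triangle.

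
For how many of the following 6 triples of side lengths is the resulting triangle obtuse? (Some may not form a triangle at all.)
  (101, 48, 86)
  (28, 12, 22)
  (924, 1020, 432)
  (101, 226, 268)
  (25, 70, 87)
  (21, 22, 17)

4

(101,48,86): 48²+86² = 9700 < 10201 = 101² → obtuse
(28,12,22): 12²+22² = 628 < 784 = 28² → obtuse
(924,1020,432): 432²+924² = 1040400 = 1020² → right
(101,226,268): 101²+226² = 61277 < 71824 = 268² → obtuse
(25,70,87): 25²+70² = 5525 < 7569 = 87² → obtuse
(21,22,17): 17²+21² = 730 > 484 = 22² → acute
4 of the 6 are obtuse.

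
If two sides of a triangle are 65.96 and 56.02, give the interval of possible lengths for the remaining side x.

By the triangle inequality, x must be less than 65.96 + 56.02 = 121.98 and greater than |65.96 − 56.02| = 9.94.

9.94 < x < 121.98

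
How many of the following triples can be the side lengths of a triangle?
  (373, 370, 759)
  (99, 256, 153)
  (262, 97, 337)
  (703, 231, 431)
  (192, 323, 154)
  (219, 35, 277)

2

(370,373,759): 370+373 ≤ 759 → not valid
(99,153,256): 99+153 ≤ 256 → not valid
(97,262,337): 97+262 > 337 → valid
(231,431,703): 231+431 ≤ 703 → not valid
(154,192,323): 154+192 > 323 → valid
(35,219,277): 35+219 ≤ 277 → not valid
2 of the 6 triples form a triangle.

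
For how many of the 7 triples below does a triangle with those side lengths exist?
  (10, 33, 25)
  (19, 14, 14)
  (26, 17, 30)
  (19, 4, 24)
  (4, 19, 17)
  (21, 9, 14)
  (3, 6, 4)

(10,25,33): 10+25 > 33 → valid
(14,14,19): 14+14 > 19 → valid
(17,26,30): 17+26 > 30 → valid
(4,19,24): 4+19 ≤ 24 → not valid
(4,17,19): 4+17 > 19 → valid
(9,14,21): 9+14 > 21 → valid
(3,4,6): 3+4 > 6 → valid
6 of the 7 triples form a triangle.

6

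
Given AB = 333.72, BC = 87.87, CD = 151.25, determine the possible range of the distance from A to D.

The maximum is all hops collinear in one direction: 333.72 + 87.87 + 151.25 = 572.84.
The longest hop is 333.72; the others sum to 239.12. Folding the others back against it leaves at least 333.72 − 239.12 = 94.60.

94.60 ≤ AD ≤ 572.84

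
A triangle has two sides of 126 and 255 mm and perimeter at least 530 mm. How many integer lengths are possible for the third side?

232

Triangle inequality: 129 < x < 381. Perimeter ≥ 530 gives x ≥ 530 − 126 − 255 = 149.
So 149 ≤ x < 381; integers 149 through 380: 232 values.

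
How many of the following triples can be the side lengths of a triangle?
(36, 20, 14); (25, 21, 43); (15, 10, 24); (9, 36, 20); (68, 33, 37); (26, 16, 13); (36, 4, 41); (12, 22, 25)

(14,20,36): 14+20 ≤ 36 → not valid
(21,25,43): 21+25 > 43 → valid
(10,15,24): 10+15 > 24 → valid
(9,20,36): 9+20 ≤ 36 → not valid
(33,37,68): 33+37 > 68 → valid
(13,16,26): 13+16 > 26 → valid
(4,36,41): 4+36 ≤ 41 → not valid
(12,22,25): 12+22 > 25 → valid
5 of the 8 triples form a triangle.

5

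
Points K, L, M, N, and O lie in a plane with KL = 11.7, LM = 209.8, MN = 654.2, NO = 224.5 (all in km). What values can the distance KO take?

The maximum is all hops collinear in one direction: 11.7 + 209.8 + 654.2 + 224.5 = 1100.2.
The longest hop is 654.2; the others sum to 446.0. Folding the others back against it leaves at least 654.2 − 446.0 = 208.2.

208.2 ≤ KO ≤ 1100.2 km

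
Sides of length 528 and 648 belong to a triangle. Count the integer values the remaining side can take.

1055

The third side lies in the open interval (120, 1176).
Integers from 121 to 1175 inclusive: 1175 − 121 + 1 = 1055.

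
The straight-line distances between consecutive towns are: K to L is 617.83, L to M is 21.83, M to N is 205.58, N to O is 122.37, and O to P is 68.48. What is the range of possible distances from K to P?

The maximum is all hops collinear in one direction: 617.83 + 21.83 + 205.58 + 122.37 + 68.48 = 1036.09.
The longest hop is 617.83; the others sum to 418.26. Folding the others back against it leaves at least 617.83 − 418.26 = 199.57.

199.57 ≤ KP ≤ 1036.09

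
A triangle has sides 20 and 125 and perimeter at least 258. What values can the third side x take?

Triangle inequality alone gives 105 < x < 145.
The perimeter condition gives x ≥ 258 − 20 − 125 = 113.
Intersecting the two: 113 ≤ x < 145.

113 ≤ x < 145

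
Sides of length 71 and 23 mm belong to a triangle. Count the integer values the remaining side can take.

45

The third side lies in the open interval (48, 94).
Integers from 49 to 93 inclusive: 93 − 49 + 1 = 45.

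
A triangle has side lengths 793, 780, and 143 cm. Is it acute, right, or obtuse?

right

Compare the square of the longest side to the sum of squares of the other two: 143² + 780² = 628849 = 793².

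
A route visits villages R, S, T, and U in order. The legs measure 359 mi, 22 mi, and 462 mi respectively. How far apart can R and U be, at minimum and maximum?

81 ≤ RU ≤ 843 mi

The maximum is all hops collinear in one direction: 359 + 22 + 462 = 843.
The longest hop is 462; the others sum to 381. Folding the others back against it leaves at least 462 − 381 = 81.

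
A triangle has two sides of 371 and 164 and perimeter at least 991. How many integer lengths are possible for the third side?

79

Triangle inequality: 207 < x < 535. Perimeter ≥ 991 gives x ≥ 991 − 371 − 164 = 456.
So 456 ≤ x < 535; integers 456 through 534: 79 values.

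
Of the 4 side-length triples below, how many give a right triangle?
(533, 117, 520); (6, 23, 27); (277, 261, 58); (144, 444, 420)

2

(533,117,520): 117²+520² = 284089 = 533² → right
(6,23,27): 6²+23² = 565 < 729 = 27² → obtuse
(277,261,58): 58²+261² = 71485 < 76729 = 277² → obtuse
(144,444,420): 144²+420² = 197136 = 444² → right
2 of the 4 are right.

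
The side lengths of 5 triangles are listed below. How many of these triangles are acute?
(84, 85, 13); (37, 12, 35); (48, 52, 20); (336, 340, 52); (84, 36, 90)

1

(84,85,13): 13²+84² = 7225 = 85² → right
(37,12,35): 12²+35² = 1369 = 37² → right
(48,52,20): 20²+48² = 2704 = 52² → right
(336,340,52): 52²+336² = 115600 = 340² → right
(84,36,90): 36²+84² = 8352 > 8100 = 90² → acute
1 of the 5 is acute.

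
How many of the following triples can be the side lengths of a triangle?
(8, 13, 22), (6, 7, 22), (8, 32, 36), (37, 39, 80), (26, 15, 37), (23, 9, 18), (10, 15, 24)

(8,13,22): 8+13 ≤ 22 → not valid
(6,7,22): 6+7 ≤ 22 → not valid
(8,32,36): 8+32 > 36 → valid
(37,39,80): 37+39 ≤ 80 → not valid
(15,26,37): 15+26 > 37 → valid
(9,18,23): 9+18 > 23 → valid
(10,15,24): 10+15 > 24 → valid
4 of the 7 triples form a triangle.

4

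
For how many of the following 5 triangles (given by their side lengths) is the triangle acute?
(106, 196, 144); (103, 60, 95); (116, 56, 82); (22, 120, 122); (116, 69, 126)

(106,196,144): 106²+144² = 31972 < 38416 = 196² → obtuse
(103,60,95): 60²+95² = 12625 > 10609 = 103² → acute
(116,56,82): 56²+82² = 9860 < 13456 = 116² → obtuse
(22,120,122): 22²+120² = 14884 = 122² → right
(116,69,126): 69²+116² = 18217 > 15876 = 126² → acute
2 of the 5 are acute.

2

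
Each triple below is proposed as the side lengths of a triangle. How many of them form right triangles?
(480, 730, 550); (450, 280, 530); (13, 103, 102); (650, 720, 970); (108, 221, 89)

(480,730,550): 480²+550² = 532900 = 730² → right
(450,280,530): 280²+450² = 280900 = 530² → right
(13,103,102): 13²+102² = 10573 < 10609 = 103² → obtuse
(650,720,970): 650²+720² = 940900 = 970² → right
(108,221,89): 89+108 ≤ 221, not a triangle
3 of the 5 are right.

3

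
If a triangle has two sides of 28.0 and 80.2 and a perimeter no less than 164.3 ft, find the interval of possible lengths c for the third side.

56.1 ≤ c < 108.2

Triangle inequality alone gives 52.2 < c < 108.2.
The perimeter condition gives c ≥ 164.3 − 28.0 − 80.2 = 56.1.
Intersecting the two: 56.1 ≤ c < 108.2.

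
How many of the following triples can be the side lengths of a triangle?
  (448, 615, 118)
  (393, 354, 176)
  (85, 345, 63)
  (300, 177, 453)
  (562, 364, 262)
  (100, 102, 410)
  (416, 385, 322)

4

(118,448,615): 118+448 ≤ 615 → not valid
(176,354,393): 176+354 > 393 → valid
(63,85,345): 63+85 ≤ 345 → not valid
(177,300,453): 177+300 > 453 → valid
(262,364,562): 262+364 > 562 → valid
(100,102,410): 100+102 ≤ 410 → not valid
(322,385,416): 322+385 > 416 → valid
4 of the 7 triples form a triangle.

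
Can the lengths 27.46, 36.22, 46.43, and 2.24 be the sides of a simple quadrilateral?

A quadrilateral exists iff every side is shorter than the sum of the others — equivalently, the longest side is less than the sum of the rest.
Longest side 46.43 < 65.92 (sum of the remaining 3), so yes.

Yes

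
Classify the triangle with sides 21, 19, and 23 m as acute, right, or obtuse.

Compare the square of the longest side to the sum of squares of the other two: 19² + 21² = 802 > 529 = 23².

acute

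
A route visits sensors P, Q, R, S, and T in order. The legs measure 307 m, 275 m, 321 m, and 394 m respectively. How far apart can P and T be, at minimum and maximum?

The maximum is all hops collinear in one direction: 307 + 275 + 321 + 394 = 1297.
The longest hop is 394; the others sum to 903. Since 394 ≤ 903, the path can fold back on itself completely, so the minimum distance is 0.

0 ≤ PT ≤ 1297 m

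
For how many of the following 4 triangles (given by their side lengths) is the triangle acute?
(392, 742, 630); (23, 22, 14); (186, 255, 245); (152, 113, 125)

3

(392,742,630): 392²+630² = 550564 = 742² → right
(23,22,14): 14²+22² = 680 > 529 = 23² → acute
(186,255,245): 186²+245² = 94621 > 65025 = 255² → acute
(152,113,125): 113²+125² = 28394 > 23104 = 152² → acute
3 of the 4 are acute.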